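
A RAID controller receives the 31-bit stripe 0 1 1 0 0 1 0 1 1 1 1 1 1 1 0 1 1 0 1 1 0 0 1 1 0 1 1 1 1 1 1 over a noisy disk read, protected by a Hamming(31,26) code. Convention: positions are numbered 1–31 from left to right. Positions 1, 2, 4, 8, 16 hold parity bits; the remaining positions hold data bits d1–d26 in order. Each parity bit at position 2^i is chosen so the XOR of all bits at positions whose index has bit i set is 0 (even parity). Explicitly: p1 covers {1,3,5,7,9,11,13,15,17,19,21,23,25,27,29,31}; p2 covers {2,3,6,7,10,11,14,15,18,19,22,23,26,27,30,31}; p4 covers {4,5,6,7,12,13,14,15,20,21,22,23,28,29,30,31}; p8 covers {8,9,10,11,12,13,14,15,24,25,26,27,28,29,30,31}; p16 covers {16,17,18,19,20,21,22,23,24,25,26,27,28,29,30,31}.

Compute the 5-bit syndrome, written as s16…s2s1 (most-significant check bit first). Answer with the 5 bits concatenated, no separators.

s1 (pos 1,3,5,7,9,11,13,15,17,19,21,23,25,27,29,31): 0⊕1⊕0⊕0⊕1⊕1⊕1⊕0⊕1⊕1⊕0⊕1⊕0⊕1⊕1⊕1 = 0
s2 (pos 2,3,6,7,10,11,14,15,18,19,22,23,26,27,30,31): 1⊕1⊕1⊕0⊕1⊕1⊕1⊕0⊕0⊕1⊕0⊕1⊕1⊕1⊕1⊕1 = 0
s4 (pos 4,5,6,7,12,13,14,15,20,21,22,23,28,29,30,31): 0⊕0⊕1⊕0⊕1⊕1⊕1⊕0⊕1⊕0⊕0⊕1⊕1⊕1⊕1⊕1 = 0
s8 (pos 8,9,10,11,12,13,14,15,24,25,26,27,28,29,30,31): 1⊕1⊕1⊕1⊕1⊕1⊕1⊕0⊕1⊕0⊕1⊕1⊕1⊕1⊕1⊕1 = 0
s16 (pos 16,17,18,19,20,21,22,23,24,25,26,27,28,29,30,31): 1⊕1⊕0⊕1⊕1⊕0⊕0⊕1⊕1⊕0⊕1⊕1⊕1⊕1⊕1⊕1 = 0
Syndrome s16…s1 = 00000 → no error.

00000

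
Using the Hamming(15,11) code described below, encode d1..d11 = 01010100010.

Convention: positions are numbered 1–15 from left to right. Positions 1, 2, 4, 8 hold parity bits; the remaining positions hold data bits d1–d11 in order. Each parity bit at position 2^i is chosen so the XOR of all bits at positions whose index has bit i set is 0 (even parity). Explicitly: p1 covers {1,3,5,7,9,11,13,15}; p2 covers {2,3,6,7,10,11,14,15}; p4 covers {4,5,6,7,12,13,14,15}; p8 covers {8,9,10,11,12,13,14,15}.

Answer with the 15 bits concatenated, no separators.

010110100100010

Place data at non-parity positions: p1 p2 0 p4 1 0 1 p8 0 1 0 0 0 1 0
p1 (pos 1,3,5,7,9,11,13,15): XOR of data positions = 0⊕1⊕1⊕0⊕0⊕0⊕0 = 0
p2 (pos 2,3,6,7,10,11,14,15): XOR of data positions = 0⊕0⊕1⊕1⊕0⊕1⊕0 = 1
p4 (pos 4,5,6,7,12,13,14,15): XOR of data positions = 1⊕0⊕1⊕0⊕0⊕1⊕0 = 1
p8 (pos 8,9,10,11,12,13,14,15): XOR of data positions = 0⊕1⊕0⊕0⊕0⊕1⊕0 = 0
Codeword: 010110100100010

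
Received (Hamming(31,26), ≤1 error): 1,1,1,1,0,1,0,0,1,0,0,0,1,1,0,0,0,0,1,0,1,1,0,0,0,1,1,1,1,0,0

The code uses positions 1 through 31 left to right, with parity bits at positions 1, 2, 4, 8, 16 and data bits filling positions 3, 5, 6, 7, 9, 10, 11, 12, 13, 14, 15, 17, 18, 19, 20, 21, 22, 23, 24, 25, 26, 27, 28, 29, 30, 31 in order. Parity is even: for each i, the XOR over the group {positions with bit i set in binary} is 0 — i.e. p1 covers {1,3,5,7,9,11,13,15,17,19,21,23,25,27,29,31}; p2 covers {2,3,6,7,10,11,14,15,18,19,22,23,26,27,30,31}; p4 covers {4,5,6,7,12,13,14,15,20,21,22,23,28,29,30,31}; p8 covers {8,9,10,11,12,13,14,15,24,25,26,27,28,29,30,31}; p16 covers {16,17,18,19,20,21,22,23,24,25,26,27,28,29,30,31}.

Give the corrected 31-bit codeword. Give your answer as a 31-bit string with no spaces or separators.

1111010010001100001011010111100

s1 (pos 1,3,5,7,9,11,13,15,17,19,21,23,25,27,29,31): 1⊕1⊕0⊕0⊕1⊕0⊕1⊕0⊕0⊕1⊕1⊕0⊕0⊕1⊕1⊕0 = 0
s2 (pos 2,3,6,7,10,11,14,15,18,19,22,23,26,27,30,31): 1⊕1⊕1⊕0⊕0⊕0⊕1⊕0⊕0⊕1⊕1⊕0⊕1⊕1⊕0⊕0 = 0
s4 (pos 4,5,6,7,12,13,14,15,20,21,22,23,28,29,30,31): 1⊕0⊕1⊕0⊕0⊕1⊕1⊕0⊕0⊕1⊕1⊕0⊕1⊕1⊕0⊕0 = 0
s8 (pos 8,9,10,11,12,13,14,15,24,25,26,27,28,29,30,31): 0⊕1⊕0⊕0⊕0⊕1⊕1⊕0⊕0⊕0⊕1⊕1⊕1⊕1⊕0⊕0 = 1
s16 (pos 16,17,18,19,20,21,22,23,24,25,26,27,28,29,30,31): 0⊕0⊕0⊕1⊕0⊕1⊕1⊕0⊕0⊕0⊕1⊕1⊕1⊕1⊕0⊕0 = 1
Syndrome s16…s1 = 11000 → error at position 24.
Flip position 24: 1111010010001100001011000111100 → 1111010010001100001011010111100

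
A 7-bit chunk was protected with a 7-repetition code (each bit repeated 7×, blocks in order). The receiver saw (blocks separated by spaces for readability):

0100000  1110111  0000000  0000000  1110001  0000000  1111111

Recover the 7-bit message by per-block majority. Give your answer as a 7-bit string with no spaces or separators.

Block 1 (0100000): 1 one → 0
Block 2 (1110111): 6 ones → 1
Block 3 (0000000): 0 ones → 0
Block 4 (0000000): 0 ones → 0
Block 5 (1110001): 4 ones → 1
Block 6 (0000000): 0 ones → 0
Block 7 (1111111): 7 ones → 1

0100101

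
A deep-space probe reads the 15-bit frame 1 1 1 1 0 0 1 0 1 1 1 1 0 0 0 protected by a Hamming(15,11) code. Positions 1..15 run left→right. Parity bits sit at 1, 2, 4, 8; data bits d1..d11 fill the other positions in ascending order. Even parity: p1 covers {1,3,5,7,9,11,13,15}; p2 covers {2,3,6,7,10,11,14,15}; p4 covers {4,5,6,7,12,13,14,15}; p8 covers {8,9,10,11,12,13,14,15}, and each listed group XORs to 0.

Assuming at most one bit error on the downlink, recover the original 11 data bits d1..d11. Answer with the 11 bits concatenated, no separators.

10001111000

s1 (pos 1,3,5,7,9,11,13,15): 1⊕1⊕0⊕1⊕1⊕1⊕0⊕0 = 1
s2 (pos 2,3,6,7,10,11,14,15): 1⊕1⊕0⊕1⊕1⊕1⊕0⊕0 = 1
s4 (pos 4,5,6,7,12,13,14,15): 1⊕0⊕0⊕1⊕1⊕0⊕0⊕0 = 1
s8 (pos 8,9,10,11,12,13,14,15): 0⊕1⊕1⊕1⊕1⊕0⊕0⊕0 = 0
Syndrome s8…s1 = 0111 → error at position 7.
Flip position 7: 111100101111000 → 111100001111000
Read data bits from positions 3,5,6,7,9,10,11,12,13,14,15: 10001111000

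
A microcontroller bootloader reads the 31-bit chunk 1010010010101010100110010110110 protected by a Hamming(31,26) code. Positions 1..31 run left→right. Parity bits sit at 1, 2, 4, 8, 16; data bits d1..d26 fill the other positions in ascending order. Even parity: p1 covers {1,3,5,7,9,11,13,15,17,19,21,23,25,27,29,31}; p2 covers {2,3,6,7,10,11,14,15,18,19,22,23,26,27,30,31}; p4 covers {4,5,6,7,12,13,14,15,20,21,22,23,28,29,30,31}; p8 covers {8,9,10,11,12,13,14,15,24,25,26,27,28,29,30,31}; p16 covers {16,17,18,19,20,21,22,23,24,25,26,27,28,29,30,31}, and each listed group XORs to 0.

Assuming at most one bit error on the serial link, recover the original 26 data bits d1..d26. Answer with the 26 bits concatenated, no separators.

s1 (pos 1,3,5,7,9,11,13,15,17,19,21,23,25,27,29,31): 1⊕1⊕0⊕0⊕1⊕1⊕1⊕1⊕1⊕0⊕1⊕0⊕0⊕1⊕1⊕0 = 0
s2 (pos 2,3,6,7,10,11,14,15,18,19,22,23,26,27,30,31): 0⊕1⊕1⊕0⊕0⊕1⊕0⊕1⊕0⊕0⊕0⊕0⊕1⊕1⊕1⊕0 = 1
s4 (pos 4,5,6,7,12,13,14,15,20,21,22,23,28,29,30,31): 0⊕0⊕1⊕0⊕0⊕1⊕0⊕1⊕1⊕1⊕0⊕0⊕0⊕1⊕1⊕0 = 1
s8 (pos 8,9,10,11,12,13,14,15,24,25,26,27,28,29,30,31): 0⊕1⊕0⊕1⊕0⊕1⊕0⊕1⊕1⊕0⊕1⊕1⊕0⊕1⊕1⊕0 = 1
s16 (pos 16,17,18,19,20,21,22,23,24,25,26,27,28,29,30,31): 0⊕1⊕0⊕0⊕1⊕1⊕0⊕0⊕1⊕0⊕1⊕1⊕0⊕1⊕1⊕0 = 0
Syndrome s16…s1 = 01110 → error at position 14.
Flip position 14: 1010010010101010100110010110110 → 1010010010101110100110010110110
Read data bits from positions 3,5,6,7,9,10,11,12,13,14,15,17,18,19,20,21,22,23,24,25,26,27,28,29,30,31: 10101010111100110010110110

10101010111100110010110110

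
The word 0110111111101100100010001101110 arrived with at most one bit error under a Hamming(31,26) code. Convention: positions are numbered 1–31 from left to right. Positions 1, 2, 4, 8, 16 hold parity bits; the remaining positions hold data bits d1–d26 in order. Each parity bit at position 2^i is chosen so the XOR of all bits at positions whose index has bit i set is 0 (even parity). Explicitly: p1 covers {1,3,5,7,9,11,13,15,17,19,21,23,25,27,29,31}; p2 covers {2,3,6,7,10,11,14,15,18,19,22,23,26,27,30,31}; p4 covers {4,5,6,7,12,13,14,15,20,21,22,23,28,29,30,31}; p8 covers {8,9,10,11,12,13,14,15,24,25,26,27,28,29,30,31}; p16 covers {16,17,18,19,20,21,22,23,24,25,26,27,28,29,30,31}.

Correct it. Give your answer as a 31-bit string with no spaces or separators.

s1 (pos 1,3,5,7,9,11,13,15,17,19,21,23,25,27,29,31): 0⊕1⊕1⊕1⊕1⊕1⊕1⊕0⊕1⊕0⊕1⊕0⊕1⊕0⊕1⊕0 = 0
s2 (pos 2,3,6,7,10,11,14,15,18,19,22,23,26,27,30,31): 1⊕1⊕1⊕1⊕1⊕1⊕1⊕0⊕0⊕0⊕0⊕0⊕1⊕0⊕1⊕0 = 1
s4 (pos 4,5,6,7,12,13,14,15,20,21,22,23,28,29,30,31): 0⊕1⊕1⊕1⊕0⊕1⊕1⊕0⊕0⊕1⊕0⊕0⊕1⊕1⊕1⊕0 = 1
s8 (pos 8,9,10,11,12,13,14,15,24,25,26,27,28,29,30,31): 1⊕1⊕1⊕1⊕0⊕1⊕1⊕0⊕0⊕1⊕1⊕0⊕1⊕1⊕1⊕0 = 1
s16 (pos 16,17,18,19,20,21,22,23,24,25,26,27,28,29,30,31): 0⊕1⊕0⊕0⊕0⊕1⊕0⊕0⊕0⊕1⊕1⊕0⊕1⊕1⊕1⊕0 = 1
Syndrome s16…s1 = 11110 → error at position 30.
Flip position 30: 0110111111101100100010001101110 → 0110111111101100100010001101100

0110111111101100100010001101100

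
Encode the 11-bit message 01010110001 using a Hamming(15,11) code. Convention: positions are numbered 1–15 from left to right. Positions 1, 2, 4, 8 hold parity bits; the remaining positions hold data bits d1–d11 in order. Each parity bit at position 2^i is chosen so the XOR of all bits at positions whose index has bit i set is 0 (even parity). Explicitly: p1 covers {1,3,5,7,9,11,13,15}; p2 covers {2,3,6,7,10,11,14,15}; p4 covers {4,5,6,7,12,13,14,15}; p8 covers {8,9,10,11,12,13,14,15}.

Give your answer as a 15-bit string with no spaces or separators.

Place data at non-parity positions: p1 p2 0 p4 1 0 1 p8 0 1 1 0 0 0 1
p1 (pos 1,3,5,7,9,11,13,15): XOR of data positions = 0⊕1⊕1⊕0⊕1⊕0⊕1 = 0
p2 (pos 2,3,6,7,10,11,14,15): XOR of data positions = 0⊕0⊕1⊕1⊕1⊕0⊕1 = 0
p4 (pos 4,5,6,7,12,13,14,15): XOR of data positions = 1⊕0⊕1⊕0⊕0⊕0⊕1 = 1
p8 (pos 8,9,10,11,12,13,14,15): XOR of data positions = 0⊕1⊕1⊕0⊕0⊕0⊕1 = 1
Codeword: 000110110110001

000110110110001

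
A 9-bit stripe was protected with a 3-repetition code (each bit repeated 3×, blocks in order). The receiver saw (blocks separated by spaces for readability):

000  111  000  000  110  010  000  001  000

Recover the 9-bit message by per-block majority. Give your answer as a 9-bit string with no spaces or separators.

010010000

Block 1 (000): 0 ones → 0
Block 2 (111): 3 ones → 1
Block 3 (000): 0 ones → 0
Block 4 (000): 0 ones → 0
Block 5 (110): 2 ones → 1
Block 6 (010): 1 one → 0
Block 7 (000): 0 ones → 0
Block 8 (001): 1 one → 0
Block 9 (000): 0 ones → 0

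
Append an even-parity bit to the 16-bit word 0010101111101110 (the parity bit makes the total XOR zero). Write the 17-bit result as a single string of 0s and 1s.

XOR of the 16 data bits: 0⊕0⊕1⊕0⊕1⊕0⊕1⊕1⊕1⊕1⊕1⊕0⊕1⊕1⊕1⊕0 = 0
Parity bit = 0 (so all 17 bits XOR to 0).

00101011111011100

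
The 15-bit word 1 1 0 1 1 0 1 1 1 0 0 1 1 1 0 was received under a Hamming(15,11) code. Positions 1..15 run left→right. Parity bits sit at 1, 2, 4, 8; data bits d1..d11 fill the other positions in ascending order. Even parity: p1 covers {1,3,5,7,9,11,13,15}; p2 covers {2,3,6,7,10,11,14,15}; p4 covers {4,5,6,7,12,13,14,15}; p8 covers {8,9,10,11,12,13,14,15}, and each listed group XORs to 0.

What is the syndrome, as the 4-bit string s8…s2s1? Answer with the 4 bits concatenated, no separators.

s1 (pos 1,3,5,7,9,11,13,15): 1⊕0⊕1⊕1⊕1⊕0⊕1⊕0 = 1
s2 (pos 2,3,6,7,10,11,14,15): 1⊕0⊕0⊕1⊕0⊕0⊕1⊕0 = 1
s4 (pos 4,5,6,7,12,13,14,15): 1⊕1⊕0⊕1⊕1⊕1⊕1⊕0 = 0
s8 (pos 8,9,10,11,12,13,14,15): 1⊕1⊕0⊕0⊕1⊕1⊕1⊕0 = 1
Syndrome s8…s1 = 1011 → error at position 11.

1011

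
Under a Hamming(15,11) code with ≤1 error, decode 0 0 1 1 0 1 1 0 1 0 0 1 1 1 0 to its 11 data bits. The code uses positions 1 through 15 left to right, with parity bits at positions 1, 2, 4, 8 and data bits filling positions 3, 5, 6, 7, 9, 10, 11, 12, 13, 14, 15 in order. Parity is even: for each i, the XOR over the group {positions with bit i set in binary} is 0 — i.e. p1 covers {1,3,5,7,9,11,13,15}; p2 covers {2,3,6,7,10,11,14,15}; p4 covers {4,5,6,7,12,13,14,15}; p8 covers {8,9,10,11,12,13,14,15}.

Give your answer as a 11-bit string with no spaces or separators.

s1 (pos 1,3,5,7,9,11,13,15): 0⊕1⊕0⊕1⊕1⊕0⊕1⊕0 = 0
s2 (pos 2,3,6,7,10,11,14,15): 0⊕1⊕1⊕1⊕0⊕0⊕1⊕0 = 0
s4 (pos 4,5,6,7,12,13,14,15): 1⊕0⊕1⊕1⊕1⊕1⊕1⊕0 = 0
s8 (pos 8,9,10,11,12,13,14,15): 0⊕1⊕0⊕0⊕1⊕1⊕1⊕0 = 0
Syndrome s8…s1 = 0000 → no error.
Read data bits from positions 3,5,6,7,9,10,11,12,13,14,15: 10111001110

10111001110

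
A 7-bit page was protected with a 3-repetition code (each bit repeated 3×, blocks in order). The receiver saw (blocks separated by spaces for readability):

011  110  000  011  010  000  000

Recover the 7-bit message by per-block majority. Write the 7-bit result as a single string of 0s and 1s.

1101000

Block 1 (011): 2 ones → 1
Block 2 (110): 2 ones → 1
Block 3 (000): 0 ones → 0
Block 4 (011): 2 ones → 1
Block 5 (010): 1 one → 0
Block 6 (000): 0 ones → 0
Block 7 (000): 0 ones → 0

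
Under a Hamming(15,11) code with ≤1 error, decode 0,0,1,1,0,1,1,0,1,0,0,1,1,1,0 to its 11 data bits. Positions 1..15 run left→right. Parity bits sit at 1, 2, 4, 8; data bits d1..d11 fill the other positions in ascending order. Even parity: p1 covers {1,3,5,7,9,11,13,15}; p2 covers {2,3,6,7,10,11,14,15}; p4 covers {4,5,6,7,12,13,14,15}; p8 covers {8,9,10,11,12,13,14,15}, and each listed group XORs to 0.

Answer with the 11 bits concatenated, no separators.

s1 (pos 1,3,5,7,9,11,13,15): 0⊕1⊕0⊕1⊕1⊕0⊕1⊕0 = 0
s2 (pos 2,3,6,7,10,11,14,15): 0⊕1⊕1⊕1⊕0⊕0⊕1⊕0 = 0
s4 (pos 4,5,6,7,12,13,14,15): 1⊕0⊕1⊕1⊕1⊕1⊕1⊕0 = 0
s8 (pos 8,9,10,11,12,13,14,15): 0⊕1⊕0⊕0⊕1⊕1⊕1⊕0 = 0
Syndrome s8…s1 = 0000 → no error.
Read data bits from positions 3,5,6,7,9,10,11,12,13,14,15: 10111001110

10111001110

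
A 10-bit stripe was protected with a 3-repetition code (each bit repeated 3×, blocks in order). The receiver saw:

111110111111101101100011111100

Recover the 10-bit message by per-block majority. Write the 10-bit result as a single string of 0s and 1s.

Block 1 (111): 3 ones → 1
Block 2 (110): 2 ones → 1
Block 3 (111): 3 ones → 1
Block 4 (111): 3 ones → 1
Block 5 (101): 2 ones → 1
Block 6 (101): 2 ones → 1
Block 7 (100): 1 one → 0
Block 8 (011): 2 ones → 1
Block 9 (111): 3 ones → 1
Block 10 (100): 1 one → 0

1111110110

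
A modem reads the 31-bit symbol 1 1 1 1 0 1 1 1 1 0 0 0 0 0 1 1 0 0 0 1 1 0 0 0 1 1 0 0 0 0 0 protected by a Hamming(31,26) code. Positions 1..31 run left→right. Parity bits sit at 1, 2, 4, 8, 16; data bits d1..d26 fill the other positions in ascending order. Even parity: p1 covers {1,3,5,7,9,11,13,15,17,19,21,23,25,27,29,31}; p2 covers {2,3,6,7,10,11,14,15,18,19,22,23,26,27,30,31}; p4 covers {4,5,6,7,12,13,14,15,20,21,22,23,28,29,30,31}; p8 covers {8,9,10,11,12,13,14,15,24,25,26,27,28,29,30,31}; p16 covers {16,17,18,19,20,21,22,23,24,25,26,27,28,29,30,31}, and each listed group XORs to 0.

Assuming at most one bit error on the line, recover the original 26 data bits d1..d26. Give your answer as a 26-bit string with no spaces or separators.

10111000001000110000100000

s1 (pos 1,3,5,7,9,11,13,15,17,19,21,23,25,27,29,31): 1⊕1⊕0⊕1⊕1⊕0⊕0⊕1⊕0⊕0⊕1⊕0⊕1⊕0⊕0⊕0 = 1
s2 (pos 2,3,6,7,10,11,14,15,18,19,22,23,26,27,30,31): 1⊕1⊕1⊕1⊕0⊕0⊕0⊕1⊕0⊕0⊕0⊕0⊕1⊕0⊕0⊕0 = 0
s4 (pos 4,5,6,7,12,13,14,15,20,21,22,23,28,29,30,31): 1⊕0⊕1⊕1⊕0⊕0⊕0⊕1⊕1⊕1⊕0⊕0⊕0⊕0⊕0⊕0 = 0
s8 (pos 8,9,10,11,12,13,14,15,24,25,26,27,28,29,30,31): 1⊕1⊕0⊕0⊕0⊕0⊕0⊕1⊕0⊕1⊕1⊕0⊕0⊕0⊕0⊕0 = 1
s16 (pos 16,17,18,19,20,21,22,23,24,25,26,27,28,29,30,31): 1⊕0⊕0⊕0⊕1⊕1⊕0⊕0⊕0⊕1⊕1⊕0⊕0⊕0⊕0⊕0 = 1
Syndrome s16…s1 = 11001 → error at position 25.
Flip position 25: 1111011110000011000110001100000 → 1111011110000011000110000100000
Read data bits from positions 3,5,6,7,9,10,11,12,13,14,15,17,18,19,20,21,22,23,24,25,26,27,28,29,30,31: 10111000001000110000100000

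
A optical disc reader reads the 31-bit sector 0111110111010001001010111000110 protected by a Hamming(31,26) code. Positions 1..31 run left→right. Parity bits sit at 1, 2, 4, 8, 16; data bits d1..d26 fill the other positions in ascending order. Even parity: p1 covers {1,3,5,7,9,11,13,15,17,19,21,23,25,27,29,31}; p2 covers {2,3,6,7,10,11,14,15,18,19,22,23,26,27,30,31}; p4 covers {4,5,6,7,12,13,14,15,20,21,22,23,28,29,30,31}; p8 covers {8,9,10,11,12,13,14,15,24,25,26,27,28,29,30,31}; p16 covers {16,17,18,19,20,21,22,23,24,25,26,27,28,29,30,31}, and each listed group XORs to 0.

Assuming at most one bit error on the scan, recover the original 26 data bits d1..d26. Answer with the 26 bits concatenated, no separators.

s1 (pos 1,3,5,7,9,11,13,15,17,19,21,23,25,27,29,31): 0⊕1⊕1⊕0⊕1⊕0⊕0⊕0⊕0⊕1⊕1⊕1⊕1⊕0⊕1⊕0 = 0
s2 (pos 2,3,6,7,10,11,14,15,18,19,22,23,26,27,30,31): 1⊕1⊕1⊕0⊕1⊕0⊕0⊕0⊕0⊕1⊕0⊕1⊕0⊕0⊕1⊕0 = 1
s4 (pos 4,5,6,7,12,13,14,15,20,21,22,23,28,29,30,31): 1⊕1⊕1⊕0⊕1⊕0⊕0⊕0⊕0⊕1⊕0⊕1⊕0⊕1⊕1⊕0 = 0
s8 (pos 8,9,10,11,12,13,14,15,24,25,26,27,28,29,30,31): 1⊕1⊕1⊕0⊕1⊕0⊕0⊕0⊕1⊕1⊕0⊕0⊕0⊕1⊕1⊕0 = 0
s16 (pos 16,17,18,19,20,21,22,23,24,25,26,27,28,29,30,31): 1⊕0⊕0⊕1⊕0⊕1⊕0⊕1⊕1⊕1⊕0⊕0⊕0⊕1⊕1⊕0 = 0
Syndrome s16…s1 = 00010 → error at position 2.
Flip position 2: 0111110111010001001010111000110 → 0011110111010001001010111000110
Read data bits from positions 3,5,6,7,9,10,11,12,13,14,15,17,18,19,20,21,22,23,24,25,26,27,28,29,30,31: 11101101000001010111000110

11101101000001010111000110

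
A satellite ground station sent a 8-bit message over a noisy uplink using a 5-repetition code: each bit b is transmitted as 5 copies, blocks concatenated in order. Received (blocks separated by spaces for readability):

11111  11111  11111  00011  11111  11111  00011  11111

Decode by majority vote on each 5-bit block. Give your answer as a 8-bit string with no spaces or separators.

Block 1 (11111): 5 ones → 1
Block 2 (11111): 5 ones → 1
Block 3 (11111): 5 ones → 1
Block 4 (00011): 2 ones → 0
Block 5 (11111): 5 ones → 1
Block 6 (11111): 5 ones → 1
Block 7 (00011): 2 ones → 0
Block 8 (11111): 5 ones → 1

11101101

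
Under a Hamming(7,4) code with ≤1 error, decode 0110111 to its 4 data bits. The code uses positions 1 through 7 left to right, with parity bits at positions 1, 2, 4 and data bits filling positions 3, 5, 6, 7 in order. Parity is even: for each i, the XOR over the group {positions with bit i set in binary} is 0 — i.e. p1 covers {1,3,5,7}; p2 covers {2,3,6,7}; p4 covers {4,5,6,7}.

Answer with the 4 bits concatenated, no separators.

1011

s1 (pos 1,3,5,7): 0⊕1⊕1⊕1 = 1
s2 (pos 2,3,6,7): 1⊕1⊕1⊕1 = 0
s4 (pos 4,5,6,7): 0⊕1⊕1⊕1 = 1
Syndrome s4…s1 = 101 → error at position 5.
Flip position 5: 0110111 → 0110011
Read data bits from positions 3,5,6,7: 1011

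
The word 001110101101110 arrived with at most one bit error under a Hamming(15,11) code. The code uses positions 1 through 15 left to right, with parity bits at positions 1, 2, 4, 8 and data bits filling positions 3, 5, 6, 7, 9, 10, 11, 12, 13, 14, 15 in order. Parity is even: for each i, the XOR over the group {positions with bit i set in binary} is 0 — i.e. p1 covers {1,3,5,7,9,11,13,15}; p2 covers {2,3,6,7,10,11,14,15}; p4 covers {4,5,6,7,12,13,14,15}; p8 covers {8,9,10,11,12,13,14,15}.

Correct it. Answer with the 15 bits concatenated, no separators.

001110100101110

s1 (pos 1,3,5,7,9,11,13,15): 0⊕1⊕1⊕1⊕1⊕0⊕1⊕0 = 1
s2 (pos 2,3,6,7,10,11,14,15): 0⊕1⊕0⊕1⊕1⊕0⊕1⊕0 = 0
s4 (pos 4,5,6,7,12,13,14,15): 1⊕1⊕0⊕1⊕1⊕1⊕1⊕0 = 0
s8 (pos 8,9,10,11,12,13,14,15): 0⊕1⊕1⊕0⊕1⊕1⊕1⊕0 = 1
Syndrome s8…s1 = 1001 → error at position 9.
Flip position 9: 001110101101110 → 001110100101110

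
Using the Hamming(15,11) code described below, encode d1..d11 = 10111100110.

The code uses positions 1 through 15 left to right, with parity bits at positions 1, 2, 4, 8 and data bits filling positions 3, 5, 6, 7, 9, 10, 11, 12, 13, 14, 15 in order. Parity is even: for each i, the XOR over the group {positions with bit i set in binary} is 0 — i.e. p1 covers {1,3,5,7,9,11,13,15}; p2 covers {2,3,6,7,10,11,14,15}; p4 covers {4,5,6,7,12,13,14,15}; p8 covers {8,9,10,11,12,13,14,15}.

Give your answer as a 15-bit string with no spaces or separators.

Place data at non-parity positions: p1 p2 1 p4 0 1 1 p8 1 1 0 0 1 1 0
p1 (pos 1,3,5,7,9,11,13,15): XOR of data positions = 1⊕0⊕1⊕1⊕0⊕1⊕0 = 0
p2 (pos 2,3,6,7,10,11,14,15): XOR of data positions = 1⊕1⊕1⊕1⊕0⊕1⊕0 = 1
p4 (pos 4,5,6,7,12,13,14,15): XOR of data positions = 0⊕1⊕1⊕0⊕1⊕1⊕0 = 0
p8 (pos 8,9,10,11,12,13,14,15): XOR of data positions = 1⊕1⊕0⊕0⊕1⊕1⊕0 = 0
Codeword: 011001101100110

011001101100110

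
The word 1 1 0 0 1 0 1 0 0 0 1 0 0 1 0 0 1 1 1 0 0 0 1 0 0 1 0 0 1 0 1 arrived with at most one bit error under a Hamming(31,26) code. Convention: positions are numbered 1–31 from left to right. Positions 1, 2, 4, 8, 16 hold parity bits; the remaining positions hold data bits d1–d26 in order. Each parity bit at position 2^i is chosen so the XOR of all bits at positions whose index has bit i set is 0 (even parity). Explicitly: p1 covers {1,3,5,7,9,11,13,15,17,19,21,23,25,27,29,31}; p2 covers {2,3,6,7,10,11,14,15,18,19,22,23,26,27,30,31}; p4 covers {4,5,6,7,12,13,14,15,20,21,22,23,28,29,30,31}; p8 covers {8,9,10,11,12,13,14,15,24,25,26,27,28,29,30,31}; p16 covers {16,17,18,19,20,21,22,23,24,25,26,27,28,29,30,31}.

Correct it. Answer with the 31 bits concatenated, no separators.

s1 (pos 1,3,5,7,9,11,13,15,17,19,21,23,25,27,29,31): 1⊕0⊕1⊕1⊕0⊕1⊕0⊕0⊕1⊕1⊕0⊕1⊕0⊕0⊕1⊕1 = 1
s2 (pos 2,3,6,7,10,11,14,15,18,19,22,23,26,27,30,31): 1⊕0⊕0⊕1⊕0⊕1⊕1⊕0⊕1⊕1⊕0⊕1⊕1⊕0⊕0⊕1 = 1
s4 (pos 4,5,6,7,12,13,14,15,20,21,22,23,28,29,30,31): 0⊕1⊕0⊕1⊕0⊕0⊕1⊕0⊕0⊕0⊕0⊕1⊕0⊕1⊕0⊕1 = 0
s8 (pos 8,9,10,11,12,13,14,15,24,25,26,27,28,29,30,31): 0⊕0⊕0⊕1⊕0⊕0⊕1⊕0⊕0⊕0⊕1⊕0⊕0⊕1⊕0⊕1 = 1
s16 (pos 16,17,18,19,20,21,22,23,24,25,26,27,28,29,30,31): 0⊕1⊕1⊕1⊕0⊕0⊕0⊕1⊕0⊕0⊕1⊕0⊕0⊕1⊕0⊕1 = 1
Syndrome s16…s1 = 11011 → error at position 27.
Flip position 27: 1100101000100100111000100100101 → 1100101000100100111000100110101

1100101000100100111000100110101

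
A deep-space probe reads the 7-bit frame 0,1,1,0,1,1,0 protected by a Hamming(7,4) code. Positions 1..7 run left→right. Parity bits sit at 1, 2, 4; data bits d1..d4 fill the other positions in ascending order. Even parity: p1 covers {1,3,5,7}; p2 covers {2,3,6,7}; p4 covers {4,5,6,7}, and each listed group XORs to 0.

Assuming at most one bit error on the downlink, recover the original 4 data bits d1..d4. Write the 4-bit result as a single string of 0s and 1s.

1110

s1 (pos 1,3,5,7): 0⊕1⊕1⊕0 = 0
s2 (pos 2,3,6,7): 1⊕1⊕1⊕0 = 1
s4 (pos 4,5,6,7): 0⊕1⊕1⊕0 = 0
Syndrome s4…s1 = 010 → error at position 2.
Flip position 2: 0110110 → 0010110
Read data bits from positions 3,5,6,7: 1110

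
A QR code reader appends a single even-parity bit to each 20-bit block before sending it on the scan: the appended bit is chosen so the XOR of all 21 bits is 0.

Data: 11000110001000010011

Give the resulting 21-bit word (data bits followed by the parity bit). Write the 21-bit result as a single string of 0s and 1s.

XOR of the 20 data bits: 1⊕1⊕0⊕0⊕0⊕1⊕1⊕0⊕0⊕0⊕1⊕0⊕0⊕0⊕0⊕1⊕0⊕0⊕1⊕1 = 0
Parity bit = 0 (so all 21 bits XOR to 0).

110001100010000100110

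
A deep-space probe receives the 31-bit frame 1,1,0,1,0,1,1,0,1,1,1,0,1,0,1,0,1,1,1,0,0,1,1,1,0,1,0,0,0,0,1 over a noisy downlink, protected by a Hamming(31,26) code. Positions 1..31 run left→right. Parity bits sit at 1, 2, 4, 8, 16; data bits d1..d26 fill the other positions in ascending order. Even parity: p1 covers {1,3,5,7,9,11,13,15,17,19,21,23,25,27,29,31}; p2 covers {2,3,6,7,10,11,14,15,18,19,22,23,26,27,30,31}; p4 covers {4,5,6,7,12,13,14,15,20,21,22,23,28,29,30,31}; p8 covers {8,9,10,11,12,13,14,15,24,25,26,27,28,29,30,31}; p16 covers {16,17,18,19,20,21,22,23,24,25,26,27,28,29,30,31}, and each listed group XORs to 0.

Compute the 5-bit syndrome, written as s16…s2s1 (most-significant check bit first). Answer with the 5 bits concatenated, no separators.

00000

s1 (pos 1,3,5,7,9,11,13,15,17,19,21,23,25,27,29,31): 1⊕0⊕0⊕1⊕1⊕1⊕1⊕1⊕1⊕1⊕0⊕1⊕0⊕0⊕0⊕1 = 0
s2 (pos 2,3,6,7,10,11,14,15,18,19,22,23,26,27,30,31): 1⊕0⊕1⊕1⊕1⊕1⊕0⊕1⊕1⊕1⊕1⊕1⊕1⊕0⊕0⊕1 = 0
s4 (pos 4,5,6,7,12,13,14,15,20,21,22,23,28,29,30,31): 1⊕0⊕1⊕1⊕0⊕1⊕0⊕1⊕0⊕0⊕1⊕1⊕0⊕0⊕0⊕1 = 0
s8 (pos 8,9,10,11,12,13,14,15,24,25,26,27,28,29,30,31): 0⊕1⊕1⊕1⊕0⊕1⊕0⊕1⊕1⊕0⊕1⊕0⊕0⊕0⊕0⊕1 = 0
s16 (pos 16,17,18,19,20,21,22,23,24,25,26,27,28,29,30,31): 0⊕1⊕1⊕1⊕0⊕0⊕1⊕1⊕1⊕0⊕1⊕0⊕0⊕0⊕0⊕1 = 0
Syndrome s16…s1 = 00000 → no error.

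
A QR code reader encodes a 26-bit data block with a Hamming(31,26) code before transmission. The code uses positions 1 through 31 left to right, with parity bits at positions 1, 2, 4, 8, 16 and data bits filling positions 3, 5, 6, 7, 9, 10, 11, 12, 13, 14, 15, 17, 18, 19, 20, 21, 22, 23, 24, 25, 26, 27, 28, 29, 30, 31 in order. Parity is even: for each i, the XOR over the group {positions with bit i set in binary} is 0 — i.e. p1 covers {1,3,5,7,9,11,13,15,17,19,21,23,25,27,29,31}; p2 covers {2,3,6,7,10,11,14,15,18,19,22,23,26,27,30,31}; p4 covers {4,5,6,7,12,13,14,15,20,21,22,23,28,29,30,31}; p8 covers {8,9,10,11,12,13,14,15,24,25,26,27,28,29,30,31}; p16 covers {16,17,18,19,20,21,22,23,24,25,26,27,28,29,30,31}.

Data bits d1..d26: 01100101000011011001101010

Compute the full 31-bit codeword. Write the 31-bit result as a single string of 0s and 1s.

0101110001010000011011001101010

Place data at non-parity positions: p1 p2 0 p4 1 1 0 p8 0 1 0 1 0 0 0 p16 0 1 1 0 1 1 0 0 1 1 0 1 0 1 0
p1 (pos 1,3,5,7,9,11,13,15,17,19,21,23,25,27,29,31): XOR of data positions = 0⊕1⊕0⊕0⊕0⊕0⊕0⊕0⊕1⊕1⊕0⊕1⊕0⊕0⊕0 = 0
p2 (pos 2,3,6,7,10,11,14,15,18,19,22,23,26,27,30,31): XOR of data positions = 0⊕1⊕0⊕1⊕0⊕0⊕0⊕1⊕1⊕1⊕0⊕1⊕0⊕1⊕0 = 1
p4 (pos 4,5,6,7,12,13,14,15,20,21,22,23,28,29,30,31): XOR of data positions = 1⊕1⊕0⊕1⊕0⊕0⊕0⊕0⊕1⊕1⊕0⊕1⊕0⊕1⊕0 = 1
p8 (pos 8,9,10,11,12,13,14,15,24,25,26,27,28,29,30,31): XOR of data positions = 0⊕1⊕0⊕1⊕0⊕0⊕0⊕0⊕1⊕1⊕0⊕1⊕0⊕1⊕0 = 0
p16 (pos 16,17,18,19,20,21,22,23,24,25,26,27,28,29,30,31): XOR of data positions = 0⊕1⊕1⊕0⊕1⊕1⊕0⊕0⊕1⊕1⊕0⊕1⊕0⊕1⊕0 = 0
Codeword: 0101110001010000011011001101010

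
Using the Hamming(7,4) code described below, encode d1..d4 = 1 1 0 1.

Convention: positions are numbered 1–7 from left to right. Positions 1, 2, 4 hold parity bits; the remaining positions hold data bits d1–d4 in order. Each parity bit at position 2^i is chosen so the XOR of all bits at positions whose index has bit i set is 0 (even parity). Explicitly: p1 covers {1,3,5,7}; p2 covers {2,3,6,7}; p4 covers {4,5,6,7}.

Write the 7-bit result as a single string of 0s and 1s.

1010101

Place data at non-parity positions: p1 p2 1 p4 1 0 1
p1 (pos 1,3,5,7): XOR of data positions = 1⊕1⊕1 = 1
p2 (pos 2,3,6,7): XOR of data positions = 1⊕0⊕1 = 0
p4 (pos 4,5,6,7): XOR of data positions = 1⊕0⊕1 = 0
Codeword: 1010101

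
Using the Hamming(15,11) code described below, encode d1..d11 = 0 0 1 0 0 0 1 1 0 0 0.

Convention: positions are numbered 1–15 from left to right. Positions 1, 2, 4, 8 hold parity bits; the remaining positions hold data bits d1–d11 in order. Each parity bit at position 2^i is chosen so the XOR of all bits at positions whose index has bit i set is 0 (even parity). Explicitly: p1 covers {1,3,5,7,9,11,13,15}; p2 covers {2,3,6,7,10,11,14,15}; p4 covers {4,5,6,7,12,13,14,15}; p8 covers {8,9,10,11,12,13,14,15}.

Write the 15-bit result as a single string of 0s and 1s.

100001000011000

Place data at non-parity positions: p1 p2 0 p4 0 1 0 p8 0 0 1 1 0 0 0
p1 (pos 1,3,5,7,9,11,13,15): XOR of data positions = 0⊕0⊕0⊕0⊕1⊕0⊕0 = 1
p2 (pos 2,3,6,7,10,11,14,15): XOR of data positions = 0⊕1⊕0⊕0⊕1⊕0⊕0 = 0
p4 (pos 4,5,6,7,12,13,14,15): XOR of data positions = 0⊕1⊕0⊕1⊕0⊕0⊕0 = 0
p8 (pos 8,9,10,11,12,13,14,15): XOR of data positions = 0⊕0⊕1⊕1⊕0⊕0⊕0 = 0
Codeword: 100001000011000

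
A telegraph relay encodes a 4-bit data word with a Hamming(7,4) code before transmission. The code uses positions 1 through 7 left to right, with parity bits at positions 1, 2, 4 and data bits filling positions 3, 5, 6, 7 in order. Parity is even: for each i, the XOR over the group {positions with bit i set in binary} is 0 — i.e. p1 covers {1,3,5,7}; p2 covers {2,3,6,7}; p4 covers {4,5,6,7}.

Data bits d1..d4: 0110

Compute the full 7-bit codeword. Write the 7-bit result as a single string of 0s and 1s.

1100110

Place data at non-parity positions: p1 p2 0 p4 1 1 0
p1 (pos 1,3,5,7): XOR of data positions = 0⊕1⊕0 = 1
p2 (pos 2,3,6,7): XOR of data positions = 0⊕1⊕0 = 1
p4 (pos 4,5,6,7): XOR of data positions = 1⊕1⊕0 = 0
Codeword: 1100110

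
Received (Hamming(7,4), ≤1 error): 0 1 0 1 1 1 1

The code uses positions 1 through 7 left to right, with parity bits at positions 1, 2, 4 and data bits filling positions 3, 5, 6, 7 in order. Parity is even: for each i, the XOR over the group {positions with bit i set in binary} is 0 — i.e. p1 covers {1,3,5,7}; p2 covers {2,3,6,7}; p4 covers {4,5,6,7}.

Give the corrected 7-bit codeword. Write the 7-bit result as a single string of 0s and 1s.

s1 (pos 1,3,5,7): 0⊕0⊕1⊕1 = 0
s2 (pos 2,3,6,7): 1⊕0⊕1⊕1 = 1
s4 (pos 4,5,6,7): 1⊕1⊕1⊕1 = 0
Syndrome s4…s1 = 010 → error at position 2.
Flip position 2: 0101111 → 0001111

0001111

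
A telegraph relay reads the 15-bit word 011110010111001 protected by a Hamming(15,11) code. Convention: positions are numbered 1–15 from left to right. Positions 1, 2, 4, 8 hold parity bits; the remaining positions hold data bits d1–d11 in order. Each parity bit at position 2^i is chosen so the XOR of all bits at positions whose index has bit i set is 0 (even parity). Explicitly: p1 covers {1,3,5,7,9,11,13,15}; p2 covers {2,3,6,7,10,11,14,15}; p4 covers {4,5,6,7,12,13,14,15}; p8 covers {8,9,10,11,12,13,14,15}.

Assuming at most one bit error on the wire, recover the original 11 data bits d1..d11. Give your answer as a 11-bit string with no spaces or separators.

s1 (pos 1,3,5,7,9,11,13,15): 0⊕1⊕1⊕0⊕0⊕1⊕0⊕1 = 0
s2 (pos 2,3,6,7,10,11,14,15): 1⊕1⊕0⊕0⊕1⊕1⊕0⊕1 = 1
s4 (pos 4,5,6,7,12,13,14,15): 1⊕1⊕0⊕0⊕1⊕0⊕0⊕1 = 0
s8 (pos 8,9,10,11,12,13,14,15): 1⊕0⊕1⊕1⊕1⊕0⊕0⊕1 = 1
Syndrome s8…s1 = 1010 → error at position 10.
Flip position 10: 011110010111001 → 011110010011001
Read data bits from positions 3,5,6,7,9,10,11,12,13,14,15: 11000011001

11000011001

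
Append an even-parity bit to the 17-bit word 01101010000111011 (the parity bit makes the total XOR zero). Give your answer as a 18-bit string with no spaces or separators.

XOR of the 17 data bits: 0⊕1⊕1⊕0⊕1⊕0⊕1⊕0⊕0⊕0⊕0⊕1⊕1⊕1⊕0⊕1⊕1 = 1
Parity bit = 1 (so all 18 bits XOR to 0).

011010100001110111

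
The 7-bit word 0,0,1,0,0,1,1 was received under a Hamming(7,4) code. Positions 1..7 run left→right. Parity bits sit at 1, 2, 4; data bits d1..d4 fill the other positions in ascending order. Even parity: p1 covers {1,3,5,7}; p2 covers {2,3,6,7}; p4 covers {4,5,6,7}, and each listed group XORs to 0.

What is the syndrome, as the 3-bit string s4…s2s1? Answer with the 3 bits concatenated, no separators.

s1 (pos 1,3,5,7): 0⊕1⊕0⊕1 = 0
s2 (pos 2,3,6,7): 0⊕1⊕1⊕1 = 1
s4 (pos 4,5,6,7): 0⊕0⊕1⊕1 = 0
Syndrome s4…s1 = 010 → error at position 2.

010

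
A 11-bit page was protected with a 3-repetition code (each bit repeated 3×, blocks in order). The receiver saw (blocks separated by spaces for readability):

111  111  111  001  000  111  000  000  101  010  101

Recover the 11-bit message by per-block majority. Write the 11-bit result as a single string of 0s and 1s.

11100100101

Block 1 (111): 3 ones → 1
Block 2 (111): 3 ones → 1
Block 3 (111): 3 ones → 1
Block 4 (001): 1 one → 0
Block 5 (000): 0 ones → 0
Block 6 (111): 3 ones → 1
Block 7 (000): 0 ones → 0
Block 8 (000): 0 ones → 0
Block 9 (101): 2 ones → 1
Block 10 (010): 1 one → 0
Block 11 (101): 2 ones → 1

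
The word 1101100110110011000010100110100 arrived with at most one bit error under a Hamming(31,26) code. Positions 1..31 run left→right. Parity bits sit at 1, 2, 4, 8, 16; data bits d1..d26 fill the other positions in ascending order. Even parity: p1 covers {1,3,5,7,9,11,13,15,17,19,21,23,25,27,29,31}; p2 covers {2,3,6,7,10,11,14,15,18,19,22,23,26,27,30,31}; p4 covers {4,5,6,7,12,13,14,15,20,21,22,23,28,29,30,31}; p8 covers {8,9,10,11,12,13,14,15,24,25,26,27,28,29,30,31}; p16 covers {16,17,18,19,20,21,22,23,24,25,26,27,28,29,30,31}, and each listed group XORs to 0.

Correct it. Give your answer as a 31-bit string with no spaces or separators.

1101000110110011000010100110100

s1 (pos 1,3,5,7,9,11,13,15,17,19,21,23,25,27,29,31): 1⊕0⊕1⊕0⊕1⊕1⊕0⊕1⊕0⊕0⊕1⊕1⊕0⊕1⊕1⊕0 = 1
s2 (pos 2,3,6,7,10,11,14,15,18,19,22,23,26,27,30,31): 1⊕0⊕0⊕0⊕0⊕1⊕0⊕1⊕0⊕0⊕0⊕1⊕1⊕1⊕0⊕0 = 0
s4 (pos 4,5,6,7,12,13,14,15,20,21,22,23,28,29,30,31): 1⊕1⊕0⊕0⊕1⊕0⊕0⊕1⊕0⊕1⊕0⊕1⊕0⊕1⊕0⊕0 = 1
s8 (pos 8,9,10,11,12,13,14,15,24,25,26,27,28,29,30,31): 1⊕1⊕0⊕1⊕1⊕0⊕0⊕1⊕0⊕0⊕1⊕1⊕0⊕1⊕0⊕0 = 0
s16 (pos 16,17,18,19,20,21,22,23,24,25,26,27,28,29,30,31): 1⊕0⊕0⊕0⊕0⊕1⊕0⊕1⊕0⊕0⊕1⊕1⊕0⊕1⊕0⊕0 = 0
Syndrome s16…s1 = 00101 → error at position 5.
Flip position 5: 1101100110110011000010100110100 → 1101000110110011000010100110100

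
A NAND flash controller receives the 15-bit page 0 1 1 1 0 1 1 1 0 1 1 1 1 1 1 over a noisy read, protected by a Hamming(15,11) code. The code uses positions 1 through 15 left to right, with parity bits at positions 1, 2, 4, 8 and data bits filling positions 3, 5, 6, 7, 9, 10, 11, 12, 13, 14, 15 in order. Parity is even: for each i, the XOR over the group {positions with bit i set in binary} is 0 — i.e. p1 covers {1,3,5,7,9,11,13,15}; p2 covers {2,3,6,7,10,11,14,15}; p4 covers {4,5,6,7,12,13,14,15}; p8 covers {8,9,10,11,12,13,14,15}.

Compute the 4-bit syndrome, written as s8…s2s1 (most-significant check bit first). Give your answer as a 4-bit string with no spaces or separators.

s1 (pos 1,3,5,7,9,11,13,15): 0⊕1⊕0⊕1⊕0⊕1⊕1⊕1 = 1
s2 (pos 2,3,6,7,10,11,14,15): 1⊕1⊕1⊕1⊕1⊕1⊕1⊕1 = 0
s4 (pos 4,5,6,7,12,13,14,15): 1⊕0⊕1⊕1⊕1⊕1⊕1⊕1 = 1
s8 (pos 8,9,10,11,12,13,14,15): 1⊕0⊕1⊕1⊕1⊕1⊕1⊕1 = 1
Syndrome s8…s1 = 1101 → error at position 13.

1101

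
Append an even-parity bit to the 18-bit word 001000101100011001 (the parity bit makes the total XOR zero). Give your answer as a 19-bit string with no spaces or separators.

XOR of the 18 data bits: 0⊕0⊕1⊕0⊕0⊕0⊕1⊕0⊕1⊕1⊕0⊕0⊕0⊕1⊕1⊕0⊕0⊕1 = 1
Parity bit = 1 (so all 19 bits XOR to 0).

0010001011000110011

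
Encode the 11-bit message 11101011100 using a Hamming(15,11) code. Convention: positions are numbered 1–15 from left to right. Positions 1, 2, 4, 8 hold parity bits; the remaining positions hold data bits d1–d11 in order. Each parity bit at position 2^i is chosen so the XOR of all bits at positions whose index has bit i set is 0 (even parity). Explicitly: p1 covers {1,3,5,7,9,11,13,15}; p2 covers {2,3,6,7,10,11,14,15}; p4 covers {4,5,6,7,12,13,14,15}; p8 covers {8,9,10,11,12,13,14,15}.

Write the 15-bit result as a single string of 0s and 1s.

111011001011100

Place data at non-parity positions: p1 p2 1 p4 1 1 0 p8 1 0 1 1 1 0 0
p1 (pos 1,3,5,7,9,11,13,15): XOR of data positions = 1⊕1⊕0⊕1⊕1⊕1⊕0 = 1
p2 (pos 2,3,6,7,10,11,14,15): XOR of data positions = 1⊕1⊕0⊕0⊕1⊕0⊕0 = 1
p4 (pos 4,5,6,7,12,13,14,15): XOR of data positions = 1⊕1⊕0⊕1⊕1⊕0⊕0 = 0
p8 (pos 8,9,10,11,12,13,14,15): XOR of data positions = 1⊕0⊕1⊕1⊕1⊕0⊕0 = 0
Codeword: 111011001011100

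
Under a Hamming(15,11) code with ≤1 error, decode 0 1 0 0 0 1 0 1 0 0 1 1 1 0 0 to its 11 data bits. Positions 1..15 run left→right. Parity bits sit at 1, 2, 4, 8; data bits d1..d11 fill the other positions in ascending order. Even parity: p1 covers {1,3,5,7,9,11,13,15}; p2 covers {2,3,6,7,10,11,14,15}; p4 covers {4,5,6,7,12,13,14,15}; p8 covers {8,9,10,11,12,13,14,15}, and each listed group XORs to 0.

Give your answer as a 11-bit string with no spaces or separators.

s1 (pos 1,3,5,7,9,11,13,15): 0⊕0⊕0⊕0⊕0⊕1⊕1⊕0 = 0
s2 (pos 2,3,6,7,10,11,14,15): 1⊕0⊕1⊕0⊕0⊕1⊕0⊕0 = 1
s4 (pos 4,5,6,7,12,13,14,15): 0⊕0⊕1⊕0⊕1⊕1⊕0⊕0 = 1
s8 (pos 8,9,10,11,12,13,14,15): 1⊕0⊕0⊕1⊕1⊕1⊕0⊕0 = 0
Syndrome s8…s1 = 0110 → error at position 6.
Flip position 6: 010001010011100 → 010000010011100
Read data bits from positions 3,5,6,7,9,10,11,12,13,14,15: 00000011100

00000011100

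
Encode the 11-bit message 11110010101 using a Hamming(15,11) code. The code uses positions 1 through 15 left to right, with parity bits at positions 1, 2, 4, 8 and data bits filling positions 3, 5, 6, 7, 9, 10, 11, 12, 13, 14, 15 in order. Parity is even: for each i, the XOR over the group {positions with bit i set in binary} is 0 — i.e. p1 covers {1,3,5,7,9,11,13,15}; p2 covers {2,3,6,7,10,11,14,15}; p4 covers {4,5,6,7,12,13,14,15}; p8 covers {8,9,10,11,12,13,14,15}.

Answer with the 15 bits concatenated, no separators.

Place data at non-parity positions: p1 p2 1 p4 1 1 1 p8 0 0 1 0 1 0 1
p1 (pos 1,3,5,7,9,11,13,15): XOR of data positions = 1⊕1⊕1⊕0⊕1⊕1⊕1 = 0
p2 (pos 2,3,6,7,10,11,14,15): XOR of data positions = 1⊕1⊕1⊕0⊕1⊕0⊕1 = 1
p4 (pos 4,5,6,7,12,13,14,15): XOR of data positions = 1⊕1⊕1⊕0⊕1⊕0⊕1 = 1
p8 (pos 8,9,10,11,12,13,14,15): XOR of data positions = 0⊕0⊕1⊕0⊕1⊕0⊕1 = 1
Codeword: 011111110010101

011111110010101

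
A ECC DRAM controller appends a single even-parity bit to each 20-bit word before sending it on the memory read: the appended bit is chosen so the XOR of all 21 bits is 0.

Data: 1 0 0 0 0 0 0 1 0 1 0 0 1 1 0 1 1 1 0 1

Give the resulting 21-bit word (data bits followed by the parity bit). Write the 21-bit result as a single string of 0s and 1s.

XOR of the 20 data bits: 1⊕0⊕0⊕0⊕0⊕0⊕0⊕1⊕0⊕1⊕0⊕0⊕1⊕1⊕0⊕1⊕1⊕1⊕0⊕1 = 1
Parity bit = 1 (so all 21 bits XOR to 0).

100000010100110111011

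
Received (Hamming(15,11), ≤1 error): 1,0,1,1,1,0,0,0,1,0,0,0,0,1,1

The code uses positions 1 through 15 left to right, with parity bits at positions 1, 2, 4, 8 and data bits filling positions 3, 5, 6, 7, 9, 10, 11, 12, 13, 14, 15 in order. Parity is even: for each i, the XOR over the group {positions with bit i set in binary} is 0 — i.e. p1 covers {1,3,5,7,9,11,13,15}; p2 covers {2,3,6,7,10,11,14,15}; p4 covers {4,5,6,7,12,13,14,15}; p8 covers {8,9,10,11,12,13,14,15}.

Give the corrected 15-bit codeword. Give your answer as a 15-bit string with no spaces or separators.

101110001010011

s1 (pos 1,3,5,7,9,11,13,15): 1⊕1⊕1⊕0⊕1⊕0⊕0⊕1 = 1
s2 (pos 2,3,6,7,10,11,14,15): 0⊕1⊕0⊕0⊕0⊕0⊕1⊕1 = 1
s4 (pos 4,5,6,7,12,13,14,15): 1⊕1⊕0⊕0⊕0⊕0⊕1⊕1 = 0
s8 (pos 8,9,10,11,12,13,14,15): 0⊕1⊕0⊕0⊕0⊕0⊕1⊕1 = 1
Syndrome s8…s1 = 1011 → error at position 11.
Flip position 11: 101110001000011 → 101110001010011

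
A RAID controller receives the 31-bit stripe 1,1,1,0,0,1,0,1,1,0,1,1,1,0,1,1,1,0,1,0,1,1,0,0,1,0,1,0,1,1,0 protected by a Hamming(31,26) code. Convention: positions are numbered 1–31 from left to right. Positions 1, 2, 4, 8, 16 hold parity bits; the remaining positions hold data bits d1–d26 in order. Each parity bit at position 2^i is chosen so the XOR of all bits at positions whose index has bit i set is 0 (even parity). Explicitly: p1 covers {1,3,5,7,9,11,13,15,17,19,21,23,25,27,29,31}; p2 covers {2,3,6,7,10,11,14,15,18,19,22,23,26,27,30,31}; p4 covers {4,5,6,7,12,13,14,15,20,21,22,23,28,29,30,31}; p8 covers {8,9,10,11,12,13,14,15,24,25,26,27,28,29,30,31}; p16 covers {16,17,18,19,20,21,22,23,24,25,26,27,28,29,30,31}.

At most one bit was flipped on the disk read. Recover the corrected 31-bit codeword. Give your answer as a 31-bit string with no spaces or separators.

1110010110111011111011001010110

s1 (pos 1,3,5,7,9,11,13,15,17,19,21,23,25,27,29,31): 1⊕1⊕0⊕0⊕1⊕1⊕1⊕1⊕1⊕1⊕1⊕0⊕1⊕1⊕1⊕0 = 0
s2 (pos 2,3,6,7,10,11,14,15,18,19,22,23,26,27,30,31): 1⊕1⊕1⊕0⊕0⊕1⊕0⊕1⊕0⊕1⊕1⊕0⊕0⊕1⊕1⊕0 = 1
s4 (pos 4,5,6,7,12,13,14,15,20,21,22,23,28,29,30,31): 0⊕0⊕1⊕0⊕1⊕1⊕0⊕1⊕0⊕1⊕1⊕0⊕0⊕1⊕1⊕0 = 0
s8 (pos 8,9,10,11,12,13,14,15,24,25,26,27,28,29,30,31): 1⊕1⊕0⊕1⊕1⊕1⊕0⊕1⊕0⊕1⊕0⊕1⊕0⊕1⊕1⊕0 = 0
s16 (pos 16,17,18,19,20,21,22,23,24,25,26,27,28,29,30,31): 1⊕1⊕0⊕1⊕0⊕1⊕1⊕0⊕0⊕1⊕0⊕1⊕0⊕1⊕1⊕0 = 1
Syndrome s16…s1 = 10010 → error at position 18.
Flip position 18: 1110010110111011101011001010110 → 1110010110111011111011001010110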